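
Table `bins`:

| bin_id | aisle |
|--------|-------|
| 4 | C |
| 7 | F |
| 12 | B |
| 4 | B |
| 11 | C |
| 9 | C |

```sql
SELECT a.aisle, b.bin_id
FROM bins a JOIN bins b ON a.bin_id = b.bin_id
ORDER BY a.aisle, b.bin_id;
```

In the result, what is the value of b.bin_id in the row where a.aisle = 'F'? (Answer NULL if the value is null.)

INNER JOIN keeps only pairs where the ON condition holds.
Matching on a.bin_id = b.bin_id.
- a row (bin_id=4): matches 2 b row(s) → 2 output row(s).
- a row (bin_id=7): matches 1 b row(s) → 1 output row(s).
- a row (bin_id=12): matches 1 b row(s) → 1 output row(s).
- a row (bin_id=4): matches 2 b row(s) → 2 output row(s).
- a row (bin_id=11): matches 1 b row(s) → 1 output row(s).
- a row (bin_id=9): matches 1 b row(s) → 1 output row(s).

7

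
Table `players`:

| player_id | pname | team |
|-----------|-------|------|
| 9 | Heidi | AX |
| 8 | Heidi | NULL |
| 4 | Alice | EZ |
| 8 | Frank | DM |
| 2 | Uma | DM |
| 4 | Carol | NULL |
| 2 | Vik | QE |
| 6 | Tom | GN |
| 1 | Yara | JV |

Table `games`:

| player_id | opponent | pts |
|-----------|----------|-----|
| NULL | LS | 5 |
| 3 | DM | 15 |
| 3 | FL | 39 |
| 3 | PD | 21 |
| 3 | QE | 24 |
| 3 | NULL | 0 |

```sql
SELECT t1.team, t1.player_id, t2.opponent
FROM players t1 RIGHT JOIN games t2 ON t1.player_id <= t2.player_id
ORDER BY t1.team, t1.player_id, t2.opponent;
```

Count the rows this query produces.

16

RIGHT JOIN keeps every row from `games`; unmatched rows get NULL for `players`'s columns.
Matching on t1.player_id <= t2.player_id. A NULL in a compared column never satisfies the condition.
- t1 row (player_id=9): no match.
- t1 row (player_id=8): no match.
- t1 row (player_id=4): no match.
- t1 row (player_id=8): no match.
- t1 row (player_id=2): matches 5 t2 row(s) → 5 output row(s).
- t1 row (player_id=4): no match.
- t1 row (player_id=2): matches 5 t2 row(s) → 5 output row(s).
- t1 row (player_id=6): no match.
- t1 row (player_id=1): matches 5 t2 row(s) → 5 output row(s).
- 1 t2 row(s) had no t1 match → kept, t1 columns NULL.
Total: 15 matched + 1 padded = 16 rows.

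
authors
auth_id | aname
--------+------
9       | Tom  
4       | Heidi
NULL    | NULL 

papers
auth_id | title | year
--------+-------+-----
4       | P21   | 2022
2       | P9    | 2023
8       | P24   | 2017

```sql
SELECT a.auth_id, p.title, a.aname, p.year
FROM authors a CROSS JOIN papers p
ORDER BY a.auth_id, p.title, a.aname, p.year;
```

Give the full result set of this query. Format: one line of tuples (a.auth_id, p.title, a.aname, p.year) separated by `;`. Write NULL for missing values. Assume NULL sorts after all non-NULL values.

(4, P21, Heidi, 2022); (4, P24, Heidi, 2017); (4, P9, Heidi, 2023); (9, P21, Tom, 2022); (9, P24, Tom, 2017); (9, P9, Tom, 2023); (NULL, P21, NULL, 2022); (NULL, P24, NULL, 2017); (NULL, P9, NULL, 2023)

CROSS JOIN pairs every row of `authors` with every row of `papers`: 3 × 3 = 9 rows.
After projecting and ordering:
a.auth_id | p.title | a.aname | p.year
4 | P21 | Heidi | 2022
4 | P24 | Heidi | 2017
4 | P9 | Heidi | 2023
9 | P21 | Tom | 2022
9 | P24 | Tom | 2017
9 | P9 | Tom | 2023
NULL | P21 | NULL | 2022
NULL | P24 | NULL | 2017
NULL | P9 | NULL | 2023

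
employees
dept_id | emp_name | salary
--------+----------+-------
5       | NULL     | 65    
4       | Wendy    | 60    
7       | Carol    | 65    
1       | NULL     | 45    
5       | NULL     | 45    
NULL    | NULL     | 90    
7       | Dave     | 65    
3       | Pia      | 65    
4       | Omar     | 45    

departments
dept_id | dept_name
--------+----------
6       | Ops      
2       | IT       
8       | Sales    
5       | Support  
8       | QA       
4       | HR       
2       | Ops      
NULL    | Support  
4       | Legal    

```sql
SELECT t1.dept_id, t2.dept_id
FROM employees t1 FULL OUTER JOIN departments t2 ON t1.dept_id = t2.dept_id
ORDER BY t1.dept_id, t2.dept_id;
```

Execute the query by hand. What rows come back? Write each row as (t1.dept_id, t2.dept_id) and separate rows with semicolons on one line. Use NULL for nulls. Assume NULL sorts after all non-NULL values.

(1, NULL); (3, NULL); (4, 4); (4, 4); (4, 4); (4, 4); (5, 5); (5, 5); (7, NULL); (7, NULL); (NULL, 2); (NULL, 2); (NULL, 6); (NULL, 8); (NULL, 8); (NULL, NULL); (NULL, NULL)

FULL OUTER JOIN keeps every row from both sides; unmatched rows get NULL for the other side's columns.
Matching on t1.dept_id = t2.dept_id. A NULL in a compared column never satisfies the condition.
- t1 row (dept_id=5): matches 1 t2 row(s) → 1 output row(s).
- t1 row (dept_id=4): matches 2 t2 row(s) → 2 output row(s).
- t1 row (dept_id=7): no match → kept, t2 columns NULL.
- t1 row (dept_id=1): no match → kept, t2 columns NULL.
- t1 row (dept_id=5): matches 1 t2 row(s) → 1 output row(s).
- t1 row (dept_id=NULL): no match → kept, t2 columns NULL.
- t1 row (dept_id=7): no match → kept, t2 columns NULL.
- t1 row (dept_id=3): no match → kept, t2 columns NULL.
- t1 row (dept_id=4): matches 2 t2 row(s) → 2 output row(s).
- 6 row(s) from t2 found no t1 partner → padded with NULL.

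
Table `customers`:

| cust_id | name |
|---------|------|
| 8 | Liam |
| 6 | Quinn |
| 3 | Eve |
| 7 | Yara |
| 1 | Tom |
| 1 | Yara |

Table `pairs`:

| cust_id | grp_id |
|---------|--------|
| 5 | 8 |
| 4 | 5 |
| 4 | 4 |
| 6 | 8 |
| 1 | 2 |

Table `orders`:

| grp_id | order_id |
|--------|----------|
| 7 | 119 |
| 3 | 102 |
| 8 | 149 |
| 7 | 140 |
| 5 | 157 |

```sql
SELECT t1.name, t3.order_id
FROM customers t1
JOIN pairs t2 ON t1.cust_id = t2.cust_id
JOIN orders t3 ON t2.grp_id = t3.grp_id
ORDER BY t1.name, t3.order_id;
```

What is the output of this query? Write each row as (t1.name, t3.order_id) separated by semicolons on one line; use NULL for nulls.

Joins associate left-to-right: customers INNER JOIN pairs on cust_id gives 3 intermediate row(s).
Then INNER JOIN `orders t3` on grp_id: keep only rows whose t2.grp_id appears in t3.

(Quinn, 149)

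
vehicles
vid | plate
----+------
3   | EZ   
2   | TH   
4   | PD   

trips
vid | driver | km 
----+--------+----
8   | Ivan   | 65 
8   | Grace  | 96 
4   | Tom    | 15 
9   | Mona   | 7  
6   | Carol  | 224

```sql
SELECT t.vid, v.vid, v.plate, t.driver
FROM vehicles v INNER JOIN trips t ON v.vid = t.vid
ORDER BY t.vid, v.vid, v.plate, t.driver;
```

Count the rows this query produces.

INNER JOIN keeps only pairs where the ON condition holds.
Matching on v.vid = t.vid.
- v[0] vid=3 → no match; dropped.
- v[1] vid=2 → no match; dropped.
- v[2] vid=4 → 1 match(es) in t → 1 row(s).
Total: 1 rows.

1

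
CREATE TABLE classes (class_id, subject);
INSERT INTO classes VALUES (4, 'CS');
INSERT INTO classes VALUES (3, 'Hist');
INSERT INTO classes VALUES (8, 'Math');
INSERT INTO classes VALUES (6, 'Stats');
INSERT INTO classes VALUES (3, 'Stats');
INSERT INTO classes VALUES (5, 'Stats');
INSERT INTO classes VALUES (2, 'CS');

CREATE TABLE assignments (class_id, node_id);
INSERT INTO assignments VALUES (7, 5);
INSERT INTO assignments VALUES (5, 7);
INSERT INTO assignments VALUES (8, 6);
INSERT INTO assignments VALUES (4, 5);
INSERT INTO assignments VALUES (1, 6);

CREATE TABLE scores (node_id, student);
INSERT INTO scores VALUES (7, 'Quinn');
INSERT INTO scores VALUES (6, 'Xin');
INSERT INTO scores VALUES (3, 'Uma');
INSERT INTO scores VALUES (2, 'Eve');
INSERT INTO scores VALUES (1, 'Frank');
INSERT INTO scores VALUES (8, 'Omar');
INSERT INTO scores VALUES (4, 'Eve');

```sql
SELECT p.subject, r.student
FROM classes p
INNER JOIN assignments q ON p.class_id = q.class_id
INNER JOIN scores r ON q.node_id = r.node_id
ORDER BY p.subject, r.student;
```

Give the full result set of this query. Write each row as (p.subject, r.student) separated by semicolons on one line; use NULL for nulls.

(Math, Xin); (Stats, Quinn)

Step 1 — p INNER JOIN q on class_id → 3 row(s).
Then INNER JOIN `scores r` on node_id: keep only rows whose q.node_id appears in r.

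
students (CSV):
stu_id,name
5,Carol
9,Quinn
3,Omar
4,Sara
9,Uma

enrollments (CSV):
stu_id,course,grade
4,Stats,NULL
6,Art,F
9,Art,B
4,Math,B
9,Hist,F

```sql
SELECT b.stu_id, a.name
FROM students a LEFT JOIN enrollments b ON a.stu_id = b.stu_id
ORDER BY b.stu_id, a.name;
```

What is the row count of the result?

LEFT JOIN keeps every row from `students`; unmatched rows get NULL for `enrollments`'s columns.
Matching on a.stu_id = b.stu_id.
- a row (stu_id=5): no match → kept, b columns NULL.
- a row (stu_id=9): matches 2 b row(s) → 2 output row(s).
- a row (stu_id=3): no match → kept, b columns NULL.
- a row (stu_id=4): matches 2 b row(s) → 2 output row(s).
- a row (stu_id=9): matches 2 b row(s) → 2 output row(s).
Total: 6 matched + 2 padded = 8 rows.

8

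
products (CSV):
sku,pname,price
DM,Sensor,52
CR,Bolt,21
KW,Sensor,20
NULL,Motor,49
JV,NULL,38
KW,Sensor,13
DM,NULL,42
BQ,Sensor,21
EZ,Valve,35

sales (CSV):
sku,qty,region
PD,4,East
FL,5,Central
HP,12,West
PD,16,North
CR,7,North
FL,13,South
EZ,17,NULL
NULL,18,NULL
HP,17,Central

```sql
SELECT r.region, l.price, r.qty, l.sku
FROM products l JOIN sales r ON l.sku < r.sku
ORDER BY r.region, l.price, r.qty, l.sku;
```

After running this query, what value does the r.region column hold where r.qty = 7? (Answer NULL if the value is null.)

North

INNER JOIN keeps only pairs where the ON condition holds.
Matching on l.sku < r.sku. A NULL in a compared column never satisfies the condition.
- sku=DM: 7 matching r row(s), so 7 row(s) emitted.
- sku=CR: 7 matching r row(s), so 7 row(s) emitted.
- sku=KW: 2 matching r row(s), so 2 row(s) emitted.
- sku=NULL: no matching r row, dropped.
- sku=JV: 2 matching r row(s), so 2 row(s) emitted.
- sku=KW: 2 matching r row(s), so 2 row(s) emitted.
- sku=DM: 7 matching r row(s), so 7 row(s) emitted.
- sku=BQ: 8 matching r row(s), so 8 row(s) emitted.
- sku=EZ: 6 matching r row(s), so 6 row(s) emitted.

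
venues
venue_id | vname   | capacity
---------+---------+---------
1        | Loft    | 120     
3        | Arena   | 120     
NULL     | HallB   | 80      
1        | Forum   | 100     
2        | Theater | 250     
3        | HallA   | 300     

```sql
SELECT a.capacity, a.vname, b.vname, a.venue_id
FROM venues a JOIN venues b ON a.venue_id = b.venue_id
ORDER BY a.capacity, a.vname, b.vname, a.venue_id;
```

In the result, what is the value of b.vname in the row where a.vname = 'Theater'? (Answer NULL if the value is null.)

INNER JOIN keeps only pairs where the ON condition holds.
Matching on a.venue_id = b.venue_id. A NULL in a compared column never satisfies the condition.
Matched pairs: 9.

Theater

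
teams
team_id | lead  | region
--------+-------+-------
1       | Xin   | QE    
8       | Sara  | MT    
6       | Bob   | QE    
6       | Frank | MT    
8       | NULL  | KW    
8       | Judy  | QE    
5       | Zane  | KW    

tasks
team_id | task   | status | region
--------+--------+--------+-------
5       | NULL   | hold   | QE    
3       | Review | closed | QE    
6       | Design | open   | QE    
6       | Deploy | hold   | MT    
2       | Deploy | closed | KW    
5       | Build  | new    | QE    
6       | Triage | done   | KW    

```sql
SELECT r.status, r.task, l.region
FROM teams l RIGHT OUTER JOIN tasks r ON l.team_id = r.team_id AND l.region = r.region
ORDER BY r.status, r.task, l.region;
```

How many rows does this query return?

RIGHT JOIN keeps every row from `tasks`; unmatched rows get NULL for `teams`'s columns.
Matching on l.team_id = r.team_id AND l.region = r.region.
Matched pairs: 2; unmatched r rows kept: 5.
Total: 2 matched + 5 padded = 7 rows.

7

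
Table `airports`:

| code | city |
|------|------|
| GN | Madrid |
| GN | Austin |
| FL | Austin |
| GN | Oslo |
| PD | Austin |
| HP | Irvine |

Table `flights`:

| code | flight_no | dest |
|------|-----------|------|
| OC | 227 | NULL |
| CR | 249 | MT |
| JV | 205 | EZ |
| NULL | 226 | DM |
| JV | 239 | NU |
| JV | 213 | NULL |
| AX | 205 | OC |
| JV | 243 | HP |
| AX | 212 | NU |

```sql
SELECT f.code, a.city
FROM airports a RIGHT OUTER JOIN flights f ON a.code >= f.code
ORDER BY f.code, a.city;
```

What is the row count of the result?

24

RIGHT JOIN keeps every row from `flights`; unmatched rows get NULL for `airports`'s columns.
Matching on a.code >= f.code. A NULL in a compared column never satisfies the condition.
- a (code=GN) pairs with 3 row(s) of f.
- a (code=GN) pairs with 3 row(s) of f.
- a (code=FL) pairs with 3 row(s) of f.
- a (code=GN) pairs with 3 row(s) of f.
- a (code=PD) pairs with 8 row(s) of f.
- a (code=HP) pairs with 3 row(s) of f.
- plus 1 unmatched f row(s), each kept with NULL a columns.
Total: 23 matched + 1 padded = 24 rows.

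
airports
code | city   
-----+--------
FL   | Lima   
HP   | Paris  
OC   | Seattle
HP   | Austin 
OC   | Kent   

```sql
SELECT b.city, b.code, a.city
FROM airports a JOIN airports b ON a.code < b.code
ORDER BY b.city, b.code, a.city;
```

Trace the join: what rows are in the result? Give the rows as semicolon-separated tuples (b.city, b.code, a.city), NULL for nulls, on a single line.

(Austin, HP, Lima); (Kent, OC, Austin); (Kent, OC, Lima); (Kent, OC, Paris); (Paris, HP, Lima); (Seattle, OC, Austin); (Seattle, OC, Lima); (Seattle, OC, Paris)

INNER JOIN keeps only pairs where the ON condition holds.
Matching on a.code < b.code.
- a (code=FL) pairs with 4 row(s) of b.
- a (code=HP) pairs with 2 row(s) of b.
- a (code=OC) has no partner → excluded.
- a (code=HP) pairs with 2 row(s) of b.
- a (code=OC) has no partner → excluded.
After projecting and ordering:
b.city | b.code | a.city
Austin | HP | Lima
Kent | OC | Austin
Kent | OC | Lima
Kent | OC | Paris
Paris | HP | Lima
Seattle | OC | Austin
Seattle | OC | Lima
Seattle | OC | Paris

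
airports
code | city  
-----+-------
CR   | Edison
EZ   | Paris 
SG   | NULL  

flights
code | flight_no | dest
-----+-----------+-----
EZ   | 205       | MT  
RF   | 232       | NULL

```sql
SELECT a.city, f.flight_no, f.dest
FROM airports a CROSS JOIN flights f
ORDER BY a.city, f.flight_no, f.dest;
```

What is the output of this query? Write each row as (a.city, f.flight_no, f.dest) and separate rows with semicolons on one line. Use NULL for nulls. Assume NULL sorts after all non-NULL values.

(Edison, 205, MT); (Edison, 232, NULL); (Paris, 205, MT); (Paris, 232, NULL); (NULL, 205, MT); (NULL, 232, NULL)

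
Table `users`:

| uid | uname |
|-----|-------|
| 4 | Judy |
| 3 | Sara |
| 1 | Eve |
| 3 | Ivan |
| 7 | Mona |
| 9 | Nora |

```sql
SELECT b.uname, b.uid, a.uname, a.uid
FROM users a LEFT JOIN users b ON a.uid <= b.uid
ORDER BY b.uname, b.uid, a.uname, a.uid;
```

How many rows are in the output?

LEFT JOIN keeps every row from `users a`; unmatched rows get NULL for `users b`'s columns.
Matching on a.uid <= b.uid.
- a row (uid=4): matches 3 b row(s) → 3 output row(s).
- a row (uid=3): matches 5 b row(s) → 5 output row(s).
- a row (uid=1): matches 6 b row(s) → 6 output row(s).
- a row (uid=3): matches 5 b row(s) → 5 output row(s).
- a row (uid=7): matches 2 b row(s) → 2 output row(s).
- a row (uid=9): matches 1 b row(s) → 1 output row(s).
Total: 22 rows.

22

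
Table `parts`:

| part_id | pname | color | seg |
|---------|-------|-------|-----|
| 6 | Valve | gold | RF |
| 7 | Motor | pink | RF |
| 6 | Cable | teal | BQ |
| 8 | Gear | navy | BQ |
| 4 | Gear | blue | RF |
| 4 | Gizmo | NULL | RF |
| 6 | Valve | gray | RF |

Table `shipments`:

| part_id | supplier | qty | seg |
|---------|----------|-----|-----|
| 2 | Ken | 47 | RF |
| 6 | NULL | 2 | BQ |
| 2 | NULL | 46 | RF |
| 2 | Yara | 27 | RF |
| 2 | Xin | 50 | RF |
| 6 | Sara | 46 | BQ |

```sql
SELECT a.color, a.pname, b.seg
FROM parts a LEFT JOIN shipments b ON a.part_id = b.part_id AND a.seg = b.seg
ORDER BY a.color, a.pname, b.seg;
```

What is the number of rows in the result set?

8

LEFT JOIN keeps every row from `parts`; unmatched rows get NULL for `shipments`'s columns.
Matching on a.part_id = b.part_id AND a.seg = b.seg.
- a (part_id=6, seg=RF) has no partner → padded with NULL.
- a (part_id=7, seg=RF) has no partner → padded with NULL.
- a (part_id=6, seg=BQ) pairs with 2 row(s) of b.
- a (part_id=8, seg=BQ) has no partner → padded with NULL.
- a (part_id=4, seg=RF) has no partner → padded with NULL.
- a (part_id=4, seg=RF) has no partner → padded with NULL.
- a (part_id=6, seg=RF) has no partner → padded with NULL.
Total: 2 matched + 6 padded = 8 rows.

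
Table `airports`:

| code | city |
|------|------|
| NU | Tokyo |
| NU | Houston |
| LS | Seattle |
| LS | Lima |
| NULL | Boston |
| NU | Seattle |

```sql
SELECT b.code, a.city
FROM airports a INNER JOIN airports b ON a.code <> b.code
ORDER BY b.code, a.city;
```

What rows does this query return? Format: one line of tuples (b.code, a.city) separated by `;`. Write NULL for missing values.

(LS, Houston); (LS, Houston); (LS, Seattle); (LS, Seattle); (LS, Tokyo); (LS, Tokyo); (NU, Lima); (NU, Lima); (NU, Lima); (NU, Seattle); (NU, Seattle); (NU, Seattle)

INNER JOIN keeps only pairs where the ON condition holds.
Matching on a.code <> b.code. A NULL in a compared column never satisfies the condition.
- a[0] code=NU → 2 match(es) in b → 2 row(s).
- a[1] code=NU → 2 match(es) in b → 2 row(s).
- a[2] code=LS → 3 match(es) in b → 3 row(s).
- a[3] code=LS → 3 match(es) in b → 3 row(s).
- a[4] code=NULL → no match; dropped.
- a[5] code=NU → 2 match(es) in b → 2 row(s).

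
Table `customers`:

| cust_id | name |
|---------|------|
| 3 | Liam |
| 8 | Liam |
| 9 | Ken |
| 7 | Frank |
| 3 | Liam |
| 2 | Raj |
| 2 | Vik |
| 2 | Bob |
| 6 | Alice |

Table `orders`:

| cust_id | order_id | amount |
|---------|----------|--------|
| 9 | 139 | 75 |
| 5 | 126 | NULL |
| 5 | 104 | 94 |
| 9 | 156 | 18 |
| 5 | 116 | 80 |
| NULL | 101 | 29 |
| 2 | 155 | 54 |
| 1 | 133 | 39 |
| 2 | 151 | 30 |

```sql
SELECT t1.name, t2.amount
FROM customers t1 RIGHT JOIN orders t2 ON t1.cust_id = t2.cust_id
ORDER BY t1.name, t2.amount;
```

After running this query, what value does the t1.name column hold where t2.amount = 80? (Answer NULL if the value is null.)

NULL

RIGHT JOIN keeps every row from `orders`; unmatched rows get NULL for `customers`'s columns.
Matching on t1.cust_id = t2.cust_id. A NULL in a compared column never satisfies the condition.
Matched pairs: 8; unmatched t2 rows kept: 5.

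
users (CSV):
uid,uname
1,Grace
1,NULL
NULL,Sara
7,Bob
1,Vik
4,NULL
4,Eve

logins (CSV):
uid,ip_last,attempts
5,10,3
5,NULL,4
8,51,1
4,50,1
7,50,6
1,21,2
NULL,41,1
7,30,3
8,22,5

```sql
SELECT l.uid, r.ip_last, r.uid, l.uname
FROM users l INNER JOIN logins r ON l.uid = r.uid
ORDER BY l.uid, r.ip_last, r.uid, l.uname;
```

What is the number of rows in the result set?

7

INNER JOIN keeps only pairs where the ON condition holds.
Matching on l.uid = r.uid. A NULL in a compared column never satisfies the condition.
- l row (uid=1): matches 1 r row(s) → 1 output row(s).
- l row (uid=1): matches 1 r row(s) → 1 output row(s).
- l row (uid=NULL): no match → dropped.
- l row (uid=7): matches 2 r row(s) → 2 output row(s).
- l row (uid=1): matches 1 r row(s) → 1 output row(s).
- l row (uid=4): matches 1 r row(s) → 1 output row(s).
- l row (uid=4): matches 1 r row(s) → 1 output row(s).
Total: 7 rows.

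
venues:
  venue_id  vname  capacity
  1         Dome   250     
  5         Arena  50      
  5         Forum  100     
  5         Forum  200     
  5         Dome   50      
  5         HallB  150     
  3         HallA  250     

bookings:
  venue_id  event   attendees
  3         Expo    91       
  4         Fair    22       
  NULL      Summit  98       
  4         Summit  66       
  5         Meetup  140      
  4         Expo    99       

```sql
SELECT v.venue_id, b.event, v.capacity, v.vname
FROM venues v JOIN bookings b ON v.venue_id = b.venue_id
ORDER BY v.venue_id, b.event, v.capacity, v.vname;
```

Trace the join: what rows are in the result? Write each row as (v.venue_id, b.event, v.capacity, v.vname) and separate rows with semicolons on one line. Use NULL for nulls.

(3, Expo, 250, HallA); (5, Meetup, 50, Arena); (5, Meetup, 50, Dome); (5, Meetup, 100, Forum); (5, Meetup, 150, HallB); (5, Meetup, 200, Forum)

INNER JOIN keeps only pairs where the ON condition holds.
Matching on v.venue_id = b.venue_id. A NULL in a compared column never satisfies the condition.
Matched pairs: 6.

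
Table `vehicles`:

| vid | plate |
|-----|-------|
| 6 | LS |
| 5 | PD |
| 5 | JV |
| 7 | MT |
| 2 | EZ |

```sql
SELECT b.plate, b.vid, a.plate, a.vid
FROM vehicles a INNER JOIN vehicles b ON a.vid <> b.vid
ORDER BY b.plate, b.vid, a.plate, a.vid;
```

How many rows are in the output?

18

INNER JOIN keeps only pairs where the ON condition holds.
Matching on a.vid <> b.vid.
- vid=6: 4 matching b row(s), so 4 row(s) emitted.
- vid=5: 3 matching b row(s), so 3 row(s) emitted.
- vid=5: 3 matching b row(s), so 3 row(s) emitted.
- vid=7: 4 matching b row(s), so 4 row(s) emitted.
- vid=2: 4 matching b row(s), so 4 row(s) emitted.
Total: 18 rows.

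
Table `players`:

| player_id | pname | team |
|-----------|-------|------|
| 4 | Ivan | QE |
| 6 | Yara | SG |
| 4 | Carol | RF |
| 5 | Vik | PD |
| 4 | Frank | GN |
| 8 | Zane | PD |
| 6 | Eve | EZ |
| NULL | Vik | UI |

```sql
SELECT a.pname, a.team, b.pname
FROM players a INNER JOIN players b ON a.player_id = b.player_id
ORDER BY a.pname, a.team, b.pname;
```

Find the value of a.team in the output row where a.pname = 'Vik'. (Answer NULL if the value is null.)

INNER JOIN keeps only pairs where the ON condition holds.
Matching on a.player_id = b.player_id. A NULL in a compared column never satisfies the condition.
- player_id=4: 3 matching b row(s), so 3 row(s) emitted.
- player_id=6: 2 matching b row(s), so 2 row(s) emitted.
- player_id=4: 3 matching b row(s), so 3 row(s) emitted.
- player_id=5: 1 matching b row(s), so 1 row(s) emitted.
- player_id=4: 3 matching b row(s), so 3 row(s) emitted.
- player_id=8: 1 matching b row(s), so 1 row(s) emitted.
- player_id=6: 2 matching b row(s), so 2 row(s) emitted.
- player_id=NULL: no matching b row, dropped.

PD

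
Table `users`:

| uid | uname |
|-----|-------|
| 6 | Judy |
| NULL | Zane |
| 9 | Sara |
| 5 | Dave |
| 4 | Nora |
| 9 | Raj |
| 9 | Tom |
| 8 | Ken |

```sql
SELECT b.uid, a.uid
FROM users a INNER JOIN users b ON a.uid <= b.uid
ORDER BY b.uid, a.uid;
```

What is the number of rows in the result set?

INNER JOIN keeps only pairs where the ON condition holds.
Matching on a.uid <= b.uid. A NULL in a compared column never satisfies the condition.
- a row (uid=6): matches 5 b row(s) → 5 output row(s).
- a row (uid=NULL): no match → dropped.
- a row (uid=9): matches 3 b row(s) → 3 output row(s).
- a row (uid=5): matches 6 b row(s) → 6 output row(s).
- a row (uid=4): matches 7 b row(s) → 7 output row(s).
- a row (uid=9): matches 3 b row(s) → 3 output row(s).
- a row (uid=9): matches 3 b row(s) → 3 output row(s).
- a row (uid=8): matches 4 b row(s) → 4 output row(s).
Total: 31 rows.

31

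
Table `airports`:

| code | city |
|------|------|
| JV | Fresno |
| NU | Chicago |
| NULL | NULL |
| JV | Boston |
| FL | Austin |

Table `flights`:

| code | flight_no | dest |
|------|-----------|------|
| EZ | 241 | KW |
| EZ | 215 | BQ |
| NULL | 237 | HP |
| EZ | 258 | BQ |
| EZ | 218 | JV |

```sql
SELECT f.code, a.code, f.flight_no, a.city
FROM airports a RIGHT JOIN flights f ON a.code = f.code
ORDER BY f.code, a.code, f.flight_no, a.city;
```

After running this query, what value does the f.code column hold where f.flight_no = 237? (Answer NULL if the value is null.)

NULL

RIGHT JOIN keeps every row from `flights`; unmatched rows get NULL for `airports`'s columns.
Matching on a.code = f.code. A NULL in a compared column never satisfies the condition.
- a[0] code=JV → no match.
- a[1] code=NU → no match.
- a[2] code=NULL → no match.
- a[3] code=JV → no match.
- a[4] code=FL → no match.
- 5 row(s) from f found no a partner → padded with NULL.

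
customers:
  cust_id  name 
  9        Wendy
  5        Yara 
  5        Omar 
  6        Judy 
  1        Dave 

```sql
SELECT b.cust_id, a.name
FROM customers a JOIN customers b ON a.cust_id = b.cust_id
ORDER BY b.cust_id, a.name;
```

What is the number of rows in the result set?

INNER JOIN keeps only pairs where the ON condition holds.
Matching on a.cust_id = b.cust_id.
- a row (cust_id=9): matches 1 b row(s) → 1 output row(s).
- a row (cust_id=5): matches 2 b row(s) → 2 output row(s).
- a row (cust_id=5): matches 2 b row(s) → 2 output row(s).
- a row (cust_id=6): matches 1 b row(s) → 1 output row(s).
- a row (cust_id=1): matches 1 b row(s) → 1 output row(s).
Total: 7 rows.

7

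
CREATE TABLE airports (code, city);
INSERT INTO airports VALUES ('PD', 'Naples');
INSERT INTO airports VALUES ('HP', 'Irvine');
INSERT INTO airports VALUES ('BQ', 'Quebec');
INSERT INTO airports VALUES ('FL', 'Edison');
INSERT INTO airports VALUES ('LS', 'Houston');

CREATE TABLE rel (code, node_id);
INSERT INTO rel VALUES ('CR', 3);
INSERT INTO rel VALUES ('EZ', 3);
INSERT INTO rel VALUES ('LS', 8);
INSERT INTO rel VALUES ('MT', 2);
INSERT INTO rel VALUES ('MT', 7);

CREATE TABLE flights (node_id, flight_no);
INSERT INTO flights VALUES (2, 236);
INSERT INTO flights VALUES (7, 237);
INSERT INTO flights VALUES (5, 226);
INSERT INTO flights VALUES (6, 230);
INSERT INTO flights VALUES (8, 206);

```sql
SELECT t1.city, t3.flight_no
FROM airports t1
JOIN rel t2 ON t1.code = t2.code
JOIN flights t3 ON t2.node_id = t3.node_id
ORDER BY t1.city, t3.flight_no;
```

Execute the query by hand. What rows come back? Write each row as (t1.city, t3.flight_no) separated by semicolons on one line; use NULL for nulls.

Step 1 — t1 INNER JOIN t2 on code → 1 row(s).
Then INNER JOIN `flights t3` on node_id: keep only rows whose t2.node_id appears in t3.

(Houston, 206)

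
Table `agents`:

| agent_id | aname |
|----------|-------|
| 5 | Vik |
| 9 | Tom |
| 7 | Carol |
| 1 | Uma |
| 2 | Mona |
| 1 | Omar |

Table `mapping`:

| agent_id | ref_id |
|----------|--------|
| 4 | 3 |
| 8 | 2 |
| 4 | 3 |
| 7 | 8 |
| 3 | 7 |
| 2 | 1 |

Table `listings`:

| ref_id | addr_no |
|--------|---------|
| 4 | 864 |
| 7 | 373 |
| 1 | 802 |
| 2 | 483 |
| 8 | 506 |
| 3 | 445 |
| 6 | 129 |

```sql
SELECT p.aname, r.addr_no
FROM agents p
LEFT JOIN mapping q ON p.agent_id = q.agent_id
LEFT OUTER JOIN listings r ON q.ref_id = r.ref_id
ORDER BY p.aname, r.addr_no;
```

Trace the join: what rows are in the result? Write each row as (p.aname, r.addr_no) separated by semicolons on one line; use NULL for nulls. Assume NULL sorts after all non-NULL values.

(Carol, 506); (Mona, 802); (Omar, NULL); (Tom, NULL); (Uma, NULL); (Vik, NULL)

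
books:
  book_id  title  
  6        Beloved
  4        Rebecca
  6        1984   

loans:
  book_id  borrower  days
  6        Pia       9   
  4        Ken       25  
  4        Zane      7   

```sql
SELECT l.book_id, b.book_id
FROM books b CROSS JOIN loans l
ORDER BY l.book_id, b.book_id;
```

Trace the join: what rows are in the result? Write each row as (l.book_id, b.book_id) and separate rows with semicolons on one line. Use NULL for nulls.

CROSS JOIN pairs every row of `books` with every row of `loans`: 3 × 3 = 9 rows.
After projecting and ordering:
l.book_id | b.book_id
4 | 4
4 | 4
4 | 6
4 | 6
4 | 6
4 | 6
6 | 4
6 | 6
6 | 6

(4, 4); (4, 4); (4, 6); (4, 6); (4, 6); (4, 6); (6, 4); (6, 6); (6, 6)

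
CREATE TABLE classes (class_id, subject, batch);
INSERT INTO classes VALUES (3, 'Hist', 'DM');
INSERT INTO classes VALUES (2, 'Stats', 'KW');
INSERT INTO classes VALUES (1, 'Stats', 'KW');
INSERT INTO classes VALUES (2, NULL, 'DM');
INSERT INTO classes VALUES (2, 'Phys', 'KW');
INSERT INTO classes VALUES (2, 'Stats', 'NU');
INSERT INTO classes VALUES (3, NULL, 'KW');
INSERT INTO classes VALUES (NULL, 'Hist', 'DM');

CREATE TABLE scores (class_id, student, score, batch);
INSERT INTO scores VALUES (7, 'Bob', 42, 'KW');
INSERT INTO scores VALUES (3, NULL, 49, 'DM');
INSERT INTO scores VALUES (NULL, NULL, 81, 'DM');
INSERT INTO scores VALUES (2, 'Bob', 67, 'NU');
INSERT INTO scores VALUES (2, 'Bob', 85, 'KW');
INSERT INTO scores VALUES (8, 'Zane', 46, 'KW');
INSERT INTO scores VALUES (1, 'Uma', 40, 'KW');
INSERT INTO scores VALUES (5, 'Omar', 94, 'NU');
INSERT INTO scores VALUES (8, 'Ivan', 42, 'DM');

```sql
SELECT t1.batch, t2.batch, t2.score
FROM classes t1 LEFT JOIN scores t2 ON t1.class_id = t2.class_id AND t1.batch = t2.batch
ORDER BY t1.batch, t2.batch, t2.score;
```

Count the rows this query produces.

8

LEFT JOIN keeps every row from `classes`; unmatched rows get NULL for `scores`'s columns.
Matching on t1.class_id = t2.class_id AND t1.batch = t2.batch. A NULL in a compared column never satisfies the condition.
- t1 (class_id=3, batch=DM) pairs with 1 row(s) of t2.
- t1 (class_id=2, batch=KW) pairs with 1 row(s) of t2.
- t1 (class_id=1, batch=KW) pairs with 1 row(s) of t2.
- t1 (class_id=2, batch=DM) has no partner → padded with NULL.
- t1 (class_id=2, batch=KW) pairs with 1 row(s) of t2.
- t1 (class_id=2, batch=NU) pairs with 1 row(s) of t2.
- t1 (class_id=3, batch=KW) has no partner → padded with NULL.
- t1 (class_id=NULL, batch=DM) has no partner → padded with NULL.
Total: 5 matched + 3 padded = 8 rows.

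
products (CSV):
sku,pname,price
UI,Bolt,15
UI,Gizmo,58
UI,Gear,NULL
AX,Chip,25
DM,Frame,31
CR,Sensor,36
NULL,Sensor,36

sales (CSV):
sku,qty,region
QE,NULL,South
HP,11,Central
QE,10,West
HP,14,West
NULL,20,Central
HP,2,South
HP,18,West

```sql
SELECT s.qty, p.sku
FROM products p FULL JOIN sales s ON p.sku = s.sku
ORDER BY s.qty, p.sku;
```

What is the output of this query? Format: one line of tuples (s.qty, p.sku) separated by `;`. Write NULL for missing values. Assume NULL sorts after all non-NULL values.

FULL OUTER JOIN keeps every row from both sides; unmatched rows get NULL for the other side's columns.
Matching on p.sku = s.sku. A NULL in a compared column never satisfies the condition.
Matched pairs: 0; unmatched p rows kept: 7; unmatched s rows kept: 7.

(2, NULL); (10, NULL); (11, NULL); (14, NULL); (18, NULL); (20, NULL); (NULL, AX); (NULL, CR); (NULL, DM); (NULL, UI); (NULL, UI); (NULL, UI); (NULL, NULL); (NULL, NULL)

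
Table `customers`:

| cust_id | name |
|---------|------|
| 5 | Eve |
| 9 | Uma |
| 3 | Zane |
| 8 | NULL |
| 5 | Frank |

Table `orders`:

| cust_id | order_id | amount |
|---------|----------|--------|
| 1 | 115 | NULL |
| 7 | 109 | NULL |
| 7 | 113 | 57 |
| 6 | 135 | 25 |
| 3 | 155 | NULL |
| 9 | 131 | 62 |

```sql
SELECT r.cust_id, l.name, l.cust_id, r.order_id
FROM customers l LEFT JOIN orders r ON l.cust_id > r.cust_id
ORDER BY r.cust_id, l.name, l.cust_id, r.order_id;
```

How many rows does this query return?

15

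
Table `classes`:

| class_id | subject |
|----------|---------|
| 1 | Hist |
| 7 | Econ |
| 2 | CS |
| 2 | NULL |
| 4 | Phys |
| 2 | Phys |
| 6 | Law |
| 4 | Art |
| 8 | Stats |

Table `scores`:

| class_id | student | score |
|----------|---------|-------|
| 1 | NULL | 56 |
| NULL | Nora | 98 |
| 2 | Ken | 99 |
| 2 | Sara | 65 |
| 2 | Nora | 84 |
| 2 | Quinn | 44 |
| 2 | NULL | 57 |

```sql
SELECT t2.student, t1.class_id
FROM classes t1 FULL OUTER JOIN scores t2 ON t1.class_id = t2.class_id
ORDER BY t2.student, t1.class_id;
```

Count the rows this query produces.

22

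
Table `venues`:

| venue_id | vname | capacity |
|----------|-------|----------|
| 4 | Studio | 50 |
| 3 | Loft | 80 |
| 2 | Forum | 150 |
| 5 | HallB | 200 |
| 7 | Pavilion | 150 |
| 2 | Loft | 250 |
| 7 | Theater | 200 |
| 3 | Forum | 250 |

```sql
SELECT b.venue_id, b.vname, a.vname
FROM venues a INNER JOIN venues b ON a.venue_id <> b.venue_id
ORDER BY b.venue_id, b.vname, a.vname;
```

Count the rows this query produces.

INNER JOIN keeps only pairs where the ON condition holds.
Matching on a.venue_id <> b.venue_id.
- venue_id=4: 7 matching b row(s), so 7 row(s) emitted.
- venue_id=3: 6 matching b row(s), so 6 row(s) emitted.
- venue_id=2: 6 matching b row(s), so 6 row(s) emitted.
- venue_id=5: 7 matching b row(s), so 7 row(s) emitted.
- venue_id=7: 6 matching b row(s), so 6 row(s) emitted.
- venue_id=2: 6 matching b row(s), so 6 row(s) emitted.
- venue_id=7: 6 matching b row(s), so 6 row(s) emitted.
- venue_id=3: 6 matching b row(s), so 6 row(s) emitted.
Total: 50 rows.

50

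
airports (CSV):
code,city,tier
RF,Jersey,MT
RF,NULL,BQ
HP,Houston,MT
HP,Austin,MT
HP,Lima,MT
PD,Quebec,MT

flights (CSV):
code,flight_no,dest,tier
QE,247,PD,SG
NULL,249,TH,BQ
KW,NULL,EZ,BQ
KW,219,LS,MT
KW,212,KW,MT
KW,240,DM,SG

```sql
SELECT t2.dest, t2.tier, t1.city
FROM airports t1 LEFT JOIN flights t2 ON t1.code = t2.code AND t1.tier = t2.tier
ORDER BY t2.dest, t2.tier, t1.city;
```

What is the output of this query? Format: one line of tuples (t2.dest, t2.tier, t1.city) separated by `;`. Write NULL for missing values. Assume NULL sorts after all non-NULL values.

(NULL, NULL, Austin); (NULL, NULL, Houston); (NULL, NULL, Jersey); (NULL, NULL, Lima); (NULL, NULL, Quebec); (NULL, NULL, NULL)

LEFT JOIN keeps every row from `airports`; unmatched rows get NULL for `flights`'s columns.
Matching on t1.code = t2.code AND t1.tier = t2.tier. A NULL in a compared column never satisfies the condition.
- t1[0] code=RF, tier=MT → no match; kept with NULLs on the t2 side.
- t1[1] code=RF, tier=BQ → no match; kept with NULLs on the t2 side.
- t1[2] code=HP, tier=MT → no match; kept with NULLs on the t2 side.
- t1[3] code=HP, tier=MT → no match; kept with NULLs on the t2 side.
- t1[4] code=HP, tier=MT → no match; kept with NULLs on the t2 side.
- t1[5] code=PD, tier=MT → no match; kept with NULLs on the t2 side.
After projecting and ordering:
t2.dest | t2.tier | t1.city
NULL | NULL | Austin
NULL | NULL | Houston
NULL | NULL | Jersey
NULL | NULL | Lima
NULL | NULL | Quebec
NULL | NULL | NULL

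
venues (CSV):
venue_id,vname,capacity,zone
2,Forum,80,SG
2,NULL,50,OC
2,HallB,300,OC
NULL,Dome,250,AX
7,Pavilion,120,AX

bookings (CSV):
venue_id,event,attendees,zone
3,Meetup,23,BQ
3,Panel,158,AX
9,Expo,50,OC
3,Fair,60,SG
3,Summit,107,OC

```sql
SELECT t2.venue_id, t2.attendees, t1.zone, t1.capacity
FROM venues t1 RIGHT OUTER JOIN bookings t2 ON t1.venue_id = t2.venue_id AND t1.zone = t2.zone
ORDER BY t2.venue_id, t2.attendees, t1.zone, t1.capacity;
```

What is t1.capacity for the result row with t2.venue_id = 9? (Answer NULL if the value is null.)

RIGHT JOIN keeps every row from `bookings`; unmatched rows get NULL for `venues`'s columns.
Matching on t1.venue_id = t2.venue_id AND t1.zone = t2.zone. A NULL in a compared column never satisfies the condition.
Matched pairs: 0; unmatched t2 rows kept: 5.

NULL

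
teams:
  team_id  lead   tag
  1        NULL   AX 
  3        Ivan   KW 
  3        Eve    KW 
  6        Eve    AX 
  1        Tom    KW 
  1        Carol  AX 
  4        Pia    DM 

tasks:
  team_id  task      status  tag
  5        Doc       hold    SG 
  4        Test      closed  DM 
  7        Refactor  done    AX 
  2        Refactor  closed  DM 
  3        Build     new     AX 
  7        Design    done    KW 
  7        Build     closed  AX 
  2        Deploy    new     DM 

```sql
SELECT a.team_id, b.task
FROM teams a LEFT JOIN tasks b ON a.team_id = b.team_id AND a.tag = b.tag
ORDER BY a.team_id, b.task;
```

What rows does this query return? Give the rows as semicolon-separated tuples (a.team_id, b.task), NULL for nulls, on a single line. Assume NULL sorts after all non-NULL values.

(1, NULL); (1, NULL); (1, NULL); (3, NULL); (3, NULL); (4, Test); (6, NULL)

LEFT JOIN keeps every row from `teams`; unmatched rows get NULL for `tasks`'s columns.
Matching on a.team_id = b.team_id AND a.tag = b.tag.
- team_id=1, tag=AX: no b row matches, row kept with b columns NULL.
- team_id=3, tag=KW: no b row matches, row kept with b columns NULL.
- team_id=3, tag=KW: no b row matches, row kept with b columns NULL.
- team_id=6, tag=AX: no b row matches, row kept with b columns NULL.
- team_id=1, tag=KW: no b row matches, row kept with b columns NULL.
- team_id=1, tag=AX: no b row matches, row kept with b columns NULL.
- team_id=4, tag=DM: 1 matching b row(s), so 1 row(s) emitted.
After projecting and ordering:
a.team_id | b.task
1 | NULL
1 | NULL
1 | NULL
3 | NULL
3 | NULL
4 | Test
6 | NULL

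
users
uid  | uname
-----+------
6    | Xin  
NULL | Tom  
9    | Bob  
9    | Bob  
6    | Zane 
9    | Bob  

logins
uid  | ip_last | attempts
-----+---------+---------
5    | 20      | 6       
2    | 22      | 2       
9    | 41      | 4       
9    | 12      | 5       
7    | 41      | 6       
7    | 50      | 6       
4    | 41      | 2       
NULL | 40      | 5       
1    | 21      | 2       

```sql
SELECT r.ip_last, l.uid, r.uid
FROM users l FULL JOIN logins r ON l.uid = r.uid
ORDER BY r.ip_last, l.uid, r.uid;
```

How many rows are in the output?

16

FULL OUTER JOIN keeps every row from both sides; unmatched rows get NULL for the other side's columns.
Matching on l.uid = r.uid. A NULL in a compared column never satisfies the condition.
Matched pairs: 6; unmatched l rows kept: 3; unmatched r rows kept: 7.
Total: 6 matched + 10 padded = 16 rows.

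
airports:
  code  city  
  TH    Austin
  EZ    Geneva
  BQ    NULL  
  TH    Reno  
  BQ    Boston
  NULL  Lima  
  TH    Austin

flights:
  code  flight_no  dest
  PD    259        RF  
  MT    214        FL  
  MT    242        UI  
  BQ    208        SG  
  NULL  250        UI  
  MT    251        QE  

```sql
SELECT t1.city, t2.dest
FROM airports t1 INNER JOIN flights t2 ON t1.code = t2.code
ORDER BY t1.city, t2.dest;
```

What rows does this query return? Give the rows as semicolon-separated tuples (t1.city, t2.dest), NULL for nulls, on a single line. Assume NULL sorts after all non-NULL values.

(Boston, SG); (NULL, SG)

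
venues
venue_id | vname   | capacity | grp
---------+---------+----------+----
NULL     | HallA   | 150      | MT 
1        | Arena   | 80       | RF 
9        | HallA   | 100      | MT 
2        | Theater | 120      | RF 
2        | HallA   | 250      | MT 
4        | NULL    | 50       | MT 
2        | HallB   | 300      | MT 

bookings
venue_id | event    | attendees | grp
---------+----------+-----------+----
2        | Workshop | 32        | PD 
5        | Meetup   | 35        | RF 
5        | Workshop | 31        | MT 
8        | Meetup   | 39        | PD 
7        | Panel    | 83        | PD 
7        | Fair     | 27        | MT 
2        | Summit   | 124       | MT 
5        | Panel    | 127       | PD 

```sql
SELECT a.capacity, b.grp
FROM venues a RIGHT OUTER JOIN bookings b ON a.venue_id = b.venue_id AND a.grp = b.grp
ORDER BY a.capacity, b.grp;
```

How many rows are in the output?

RIGHT JOIN keeps every row from `bookings`; unmatched rows get NULL for `venues`'s columns.
Matching on a.venue_id = b.venue_id AND a.grp = b.grp. A NULL in a compared column never satisfies the condition.
Matched pairs: 2; unmatched b rows kept: 7.
Total: 2 matched + 7 padded = 9 rows.

9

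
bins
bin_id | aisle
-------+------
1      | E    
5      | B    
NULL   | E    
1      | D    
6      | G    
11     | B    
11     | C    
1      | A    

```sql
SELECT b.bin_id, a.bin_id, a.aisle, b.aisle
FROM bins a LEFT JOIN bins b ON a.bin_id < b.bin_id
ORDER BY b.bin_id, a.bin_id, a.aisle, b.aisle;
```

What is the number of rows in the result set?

20

LEFT JOIN keeps every row from `bins a`; unmatched rows get NULL for `bins b`'s columns.
Matching on a.bin_id < b.bin_id. A NULL in a compared column never satisfies the condition.
Matched pairs: 17; unmatched a rows kept: 3.
Total: 17 matched + 3 padded = 20 rows.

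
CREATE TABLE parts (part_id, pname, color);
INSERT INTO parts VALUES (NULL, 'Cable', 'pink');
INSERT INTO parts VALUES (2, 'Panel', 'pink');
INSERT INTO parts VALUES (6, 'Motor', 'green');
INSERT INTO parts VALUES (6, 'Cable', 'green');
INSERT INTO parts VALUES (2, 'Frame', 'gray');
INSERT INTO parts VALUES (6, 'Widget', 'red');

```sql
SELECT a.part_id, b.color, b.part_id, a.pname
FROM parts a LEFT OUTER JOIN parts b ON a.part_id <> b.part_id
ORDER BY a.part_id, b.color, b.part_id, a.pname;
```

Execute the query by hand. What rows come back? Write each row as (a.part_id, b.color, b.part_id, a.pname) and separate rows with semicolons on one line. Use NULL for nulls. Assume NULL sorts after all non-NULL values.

LEFT JOIN keeps every row from `parts a`; unmatched rows get NULL for `parts b`'s columns.
Matching on a.part_id <> b.part_id. A NULL in a compared column never satisfies the condition.
- a (part_id=NULL) has no partner → padded with NULL.
- a (part_id=2) pairs with 3 row(s) of b.
- a (part_id=6) pairs with 2 row(s) of b.
- a (part_id=6) pairs with 2 row(s) of b.
- a (part_id=2) pairs with 3 row(s) of b.
- a (part_id=6) pairs with 2 row(s) of b.

(2, green, 6, Frame); (2, green, 6, Frame); (2, green, 6, Panel); (2, green, 6, Panel); (2, red, 6, Frame); (2, red, 6, Panel); (6, gray, 2, Cable); (6, gray, 2, Motor); (6, gray, 2, Widget); (6, pink, 2, Cable); (6, pink, 2, Motor); (6, pink, 2, Widget); (NULL, NULL, NULL, Cable)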